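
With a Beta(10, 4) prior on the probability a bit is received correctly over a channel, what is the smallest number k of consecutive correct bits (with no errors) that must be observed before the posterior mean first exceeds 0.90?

After k correct bits and 0 errors the posterior is Beta(10+k, 4), with mean (10+k)/(10+4+k).
Set (10+k)/(14+k) > 0.90 and solve: k > (0.90·14 − 10)/(1 − 0.90) = 26.000.
The smallest integer exceeding 26.000 is 27, and checking k=27: (37)/(41) = 0.9024 > 0.90.

k = 27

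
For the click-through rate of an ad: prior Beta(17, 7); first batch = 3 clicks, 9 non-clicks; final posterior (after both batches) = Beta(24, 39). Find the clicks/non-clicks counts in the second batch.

4 clicks and 23 non-clicks

Sequential conjugate updates are equivalent to a single update on the pooled data, so total successes = posterior α − prior α and total failures = posterior β − prior β.
Total across both batches: 24−17=7 clicks, 39−7=32 non-clicks.
Subtract the first batch: 7−3=4 clicks and 32−9=23 non-clicks.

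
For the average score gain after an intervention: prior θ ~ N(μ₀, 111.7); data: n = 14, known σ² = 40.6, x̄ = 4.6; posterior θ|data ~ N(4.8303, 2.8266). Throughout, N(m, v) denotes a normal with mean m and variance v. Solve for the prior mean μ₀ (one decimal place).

μ₀ = 13.7

The posterior mean is a precision-weighted average: μ_n = (τ₀μ₀ + τ_data·x̄)/(τ₀+τ_data), with τ₀=1/σ₀² and τ_data=n/σ².
Here τ₀ = 1/111.7 = 0.008953 and τ_data = 14/40.6 = 0.344828, so τ_n = 0.353781.
Rearranging for μ₀: μ₀ = (μ_n·τ_n − τ_data·x̄)/τ₀ = (4.8303·0.353781 − 0.344828·4.6) / 0.008953 = 0.122660/0.008953 ≈ 13.7.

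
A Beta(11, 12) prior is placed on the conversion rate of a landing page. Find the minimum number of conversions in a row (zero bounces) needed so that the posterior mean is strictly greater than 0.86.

After k conversions and 0 bounces the posterior is Beta(11+k, 12), with mean (11+k)/(11+12+k).
Set (11+k)/(23+k) > 0.86 and solve: k > (0.86·23 − 11)/(1 − 0.86) = 62.714.
The smallest integer exceeding 62.714 is 63, and checking k=63: (74)/(86) = 0.8605 > 0.86.

k = 63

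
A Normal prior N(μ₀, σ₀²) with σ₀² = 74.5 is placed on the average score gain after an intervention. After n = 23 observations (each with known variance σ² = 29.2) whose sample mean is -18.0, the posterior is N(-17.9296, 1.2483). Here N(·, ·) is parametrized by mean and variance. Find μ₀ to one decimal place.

With known observation variance, the Normal–Normal posterior has precision τ_n = τ₀ + n/σ² and mean μ_n = (τ₀μ₀ + (n/σ²)x̄)/τ_n.
Here τ₀ = 1/74.5 = 0.013423 and τ_data = 23/29.2 = 0.787671, so τ_n = 0.801094.
Rearranging for μ₀: μ₀ = (μ_n·τ_n − τ_data·x̄)/τ₀ = (-17.9296·0.801094 − 0.787671·-18.0) / 0.013423 = -0.185217/0.013423 ≈ -13.8.

μ₀ = -13.8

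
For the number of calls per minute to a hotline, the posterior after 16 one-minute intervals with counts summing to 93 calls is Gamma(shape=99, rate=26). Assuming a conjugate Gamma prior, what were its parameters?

Gamma(shape=6, rate=10)

A Gamma(α, β) prior (rate parametrization) on a Poisson rate with n observations summing to S gives posterior Gamma(α+S, β+n).
So α = 99 − 93 = 6 and β = 26 − 16 = 10.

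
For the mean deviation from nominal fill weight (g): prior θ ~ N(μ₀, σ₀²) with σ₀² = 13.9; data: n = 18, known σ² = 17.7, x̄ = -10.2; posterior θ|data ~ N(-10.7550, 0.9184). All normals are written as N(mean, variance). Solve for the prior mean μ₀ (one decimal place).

The posterior mean is a precision-weighted average: μ_n = (τ₀μ₀ + τ_data·x̄)/(τ₀+τ_data), with τ₀=1/σ₀² and τ_data=n/σ².
Here τ₀ = 1/13.9 = 0.071942 and τ_data = 18/17.7 = 1.016949, so τ_n = 1.088891.
Rearranging for μ₀: μ₀ = (μ_n·τ_n − τ_data·x̄)/τ₀ = (-10.7550·1.088891 − 1.016949·-10.2) / 0.071942 = -1.338143/0.071942 ≈ -18.6.

μ₀ = -18.6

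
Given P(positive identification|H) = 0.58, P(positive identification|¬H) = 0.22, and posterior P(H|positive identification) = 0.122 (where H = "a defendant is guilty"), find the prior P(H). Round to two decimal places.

P(H) = 0.05

In odds form, posterior odds = prior odds × likelihood ratio, so prior odds = posterior odds ÷ LR.
Posterior odds = 0.122/(1−0.122) = 0.1390. LR = 0.58/0.22 = 2.6364.
Prior odds = 0.1390/2.6364 = 0.0527, so P(H) = 0.0527/(1+0.0527) ≈ 0.05.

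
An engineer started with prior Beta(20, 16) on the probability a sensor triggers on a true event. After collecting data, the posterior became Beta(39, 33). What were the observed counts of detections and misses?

19 detections and 17 misses

A Beta(α, β) prior with s successes and f failures in binomial data gives a Beta(α+s, β+f) posterior.
So s = 39 − 20 = 19 and f = 33 − 16 = 17.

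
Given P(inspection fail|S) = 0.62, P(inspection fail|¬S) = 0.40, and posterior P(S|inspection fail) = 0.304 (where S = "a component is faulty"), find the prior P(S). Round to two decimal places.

P(S) = 0.22

In odds form, posterior odds = prior odds × likelihood ratio, so prior odds = posterior odds ÷ LR.
Posterior odds = 0.304/(1−0.304) = 0.4368. LR = 0.62/0.40 = 1.5500.
Prior odds = 0.4368/1.5500 = 0.2818, so P(S) = 0.2818/(1+0.2818) ≈ 0.22.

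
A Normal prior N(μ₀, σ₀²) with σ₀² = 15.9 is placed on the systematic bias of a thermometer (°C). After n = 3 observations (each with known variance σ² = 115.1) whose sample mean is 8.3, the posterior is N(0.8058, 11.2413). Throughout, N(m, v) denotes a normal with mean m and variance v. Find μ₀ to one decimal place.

The posterior mean is a precision-weighted average: μ_n = (τ₀μ₀ + τ_data·x̄)/(τ₀+τ_data), with τ₀=1/σ₀² and τ_data=n/σ².
Here τ₀ = 1/15.9 = 0.062893 and τ_data = 3/115.1 = 0.026064, so τ_n = 0.088957.
Rearranging for μ₀: μ₀ = (μ_n·τ_n − τ_data·x̄)/τ₀ = (0.8058·0.088957 − 0.026064·8.3) / 0.062893 = -0.144650/0.062893 ≈ -2.3.

μ₀ = -2.3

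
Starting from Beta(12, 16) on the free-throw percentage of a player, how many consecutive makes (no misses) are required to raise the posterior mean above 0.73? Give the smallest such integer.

k = 32

After k makes and 0 misses the posterior is Beta(12+k, 16), with mean (12+k)/(12+16+k).
Set (12+k)/(28+k) > 0.73 and solve: k > (0.73·28 − 12)/(1 − 0.73) = 31.259.
The smallest integer exceeding 31.259 is 32, and checking k=32: (44)/(60) = 0.7333 > 0.73.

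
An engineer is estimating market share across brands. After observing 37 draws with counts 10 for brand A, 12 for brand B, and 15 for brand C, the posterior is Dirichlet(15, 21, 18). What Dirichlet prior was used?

Dirichlet(5, 9, 3)

For a Dirichlet(α) prior with multinomial counts c, the posterior is Dirichlet(α + c) componentwise.
Subtract each count from the matching posterior parameter: 15−10=5, 21−12=9, 18−15=3.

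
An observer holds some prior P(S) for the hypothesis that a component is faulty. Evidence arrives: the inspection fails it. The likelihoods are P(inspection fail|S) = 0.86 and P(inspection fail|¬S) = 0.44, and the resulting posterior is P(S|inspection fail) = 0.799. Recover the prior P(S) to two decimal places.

In odds form, posterior odds = prior odds × likelihood ratio, so prior odds = posterior odds ÷ LR.
Posterior odds = 0.799/(1−0.799) = 3.9751. LR = 0.86/0.44 = 1.9545.
Prior odds = 3.9751/1.9545 = 2.0338, so P(S) = 2.0338/(1+2.0338) ≈ 0.67.

P(S) = 0.67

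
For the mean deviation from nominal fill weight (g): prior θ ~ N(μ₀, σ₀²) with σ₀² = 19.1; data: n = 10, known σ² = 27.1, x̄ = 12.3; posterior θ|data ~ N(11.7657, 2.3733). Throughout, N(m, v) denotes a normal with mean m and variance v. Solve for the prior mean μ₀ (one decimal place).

With known observation variance, the Normal–Normal posterior has precision τ_n = τ₀ + n/σ² and mean μ_n = (τ₀μ₀ + (n/σ²)x̄)/τ_n.
Here τ₀ = 1/19.1 = 0.052356 and τ_data = 10/27.1 = 0.369004, so τ_n = 0.421360.
Rearranging for μ₀: μ₀ = (μ_n·τ_n − τ_data·x̄)/τ₀ = (11.7657·0.421360 − 0.369004·12.3) / 0.052356 = 0.418846/0.052356 ≈ 8.0.

μ₀ = 8.0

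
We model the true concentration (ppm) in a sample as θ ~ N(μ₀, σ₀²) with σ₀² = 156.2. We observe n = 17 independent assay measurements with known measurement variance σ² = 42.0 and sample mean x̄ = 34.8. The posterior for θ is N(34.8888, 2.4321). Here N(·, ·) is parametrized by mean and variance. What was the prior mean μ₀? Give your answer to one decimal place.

The posterior mean is a precision-weighted average: μ_n = (τ₀μ₀ + τ_data·x̄)/(τ₀+τ_data), with τ₀=1/σ₀² and τ_data=n/σ².
Here τ₀ = 1/156.2 = 0.006402 and τ_data = 17/42.0 = 0.404762, so τ_n = 0.411164.
Rearranging for μ₀: μ₀ = (μ_n·τ_n − τ_data·x̄)/τ₀ = (34.8888·0.411164 − 0.404762·34.8) / 0.006402 = 0.259301/0.006402 ≈ 40.5.

μ₀ = 40.5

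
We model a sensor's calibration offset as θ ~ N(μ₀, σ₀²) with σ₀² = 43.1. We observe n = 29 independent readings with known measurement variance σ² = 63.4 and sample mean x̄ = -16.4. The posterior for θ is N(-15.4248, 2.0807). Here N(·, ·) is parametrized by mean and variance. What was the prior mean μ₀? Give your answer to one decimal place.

μ₀ = 3.8

With known observation variance, the Normal–Normal posterior has precision τ_n = τ₀ + n/σ² and mean μ_n = (τ₀μ₀ + (n/σ²)x̄)/τ_n.
Here τ₀ = 1/43.1 = 0.023202 and τ_data = 29/63.4 = 0.457413, so τ_n = 0.480615.
Rearranging for μ₀: μ₀ = (μ_n·τ_n − τ_data·x̄)/τ₀ = (-15.4248·0.480615 − 0.457413·-16.4) / 0.023202 = 0.088183/0.023202 ≈ 3.8.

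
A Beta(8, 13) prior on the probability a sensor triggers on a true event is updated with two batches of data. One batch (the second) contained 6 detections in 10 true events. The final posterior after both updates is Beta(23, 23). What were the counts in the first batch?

9 detections and 6 misses

Because Beta–binomial updating is additive in the counts, the combined data contributed (α_post−α_prior, β_post−β_prior) successes and failures.
Total across both batches: 23−8=15 detections, 23−13=10 misses.
Subtract the second batch: 15−6=9 detections and 10−4=6 misses.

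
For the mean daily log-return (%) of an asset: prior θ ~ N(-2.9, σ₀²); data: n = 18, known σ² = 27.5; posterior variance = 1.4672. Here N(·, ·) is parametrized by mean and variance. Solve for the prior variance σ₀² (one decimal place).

For the Normal–Normal model with known σ², precisions add: τ_n = τ₀ + n/σ².
So 1/σ₀² = 1/1.4672 − 18/27.5 = 0.681570 − 0.654545 = 0.027025.
Hence σ₀² = 1/0.027025 ≈ 37.0.

σ₀² = 37.0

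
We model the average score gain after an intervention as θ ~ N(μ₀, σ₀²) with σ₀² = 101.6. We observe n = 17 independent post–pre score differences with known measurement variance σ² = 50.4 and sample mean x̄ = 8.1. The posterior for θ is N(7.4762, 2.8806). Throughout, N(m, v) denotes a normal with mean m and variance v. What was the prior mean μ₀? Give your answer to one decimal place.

μ₀ = -13.9

With known observation variance, the Normal–Normal posterior has precision τ_n = τ₀ + n/σ² and mean μ_n = (τ₀μ₀ + (n/σ²)x̄)/τ_n.
Here τ₀ = 1/101.6 = 0.009843 and τ_data = 17/50.4 = 0.337302, so τ_n = 0.347145.
Rearranging for μ₀: μ₀ = (μ_n·τ_n − τ_data·x̄)/τ₀ = (7.4762·0.347145 − 0.337302·8.1) / 0.009843 = -0.136821/0.009843 ≈ -13.9.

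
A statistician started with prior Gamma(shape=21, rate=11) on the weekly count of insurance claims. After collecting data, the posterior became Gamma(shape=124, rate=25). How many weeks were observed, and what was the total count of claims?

Gamma–Poisson conjugacy: posterior shape = α + Σxᵢ, posterior rate = β + n.
Matching: Σxᵢ = 124 − 21 = 103 and n = 25 − 11 = 14.

n = 14 weeks with total 103 claims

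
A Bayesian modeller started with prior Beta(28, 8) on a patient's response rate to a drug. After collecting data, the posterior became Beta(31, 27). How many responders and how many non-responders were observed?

Under Beta–binomial conjugacy the posterior parameters are (a+s, b+f).
Match parameters: s=31−28=3, f=27−8=19.

3 responders and 19 non-responders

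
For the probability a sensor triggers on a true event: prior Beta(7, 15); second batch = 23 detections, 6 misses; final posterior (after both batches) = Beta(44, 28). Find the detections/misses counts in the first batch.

14 detections and 7 misses

Because Beta–binomial updating is additive in the counts, the combined data contributed (α_post−α_prior, β_post−β_prior) successes and failures.
Total across both batches: 44−7=37 detections, 28−15=13 misses.
Subtract the second batch: 37−23=14 detections and 13−6=7 misses.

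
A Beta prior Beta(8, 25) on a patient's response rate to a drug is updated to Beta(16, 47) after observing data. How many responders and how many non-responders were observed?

A Beta(α, β) prior with s successes and f failures in binomial data gives a Beta(α+s, β+f) posterior.
So s = 16 − 8 = 8 and f = 47 − 25 = 22.

8 responders and 22 non-responders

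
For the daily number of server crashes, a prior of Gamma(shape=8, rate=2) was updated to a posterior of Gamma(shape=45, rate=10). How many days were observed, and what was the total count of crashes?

Gamma–Poisson conjugacy: posterior shape = α + Σxᵢ, posterior rate = β + n.
Matching: Σxᵢ = 45 − 8 = 37 and n = 10 − 2 = 8.

n = 8 days with total 37 crashes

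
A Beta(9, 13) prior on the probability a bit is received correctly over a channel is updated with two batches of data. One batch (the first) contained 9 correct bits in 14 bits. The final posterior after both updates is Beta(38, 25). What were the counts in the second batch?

20 correct bits and 7 errors

Sequential conjugate updates are equivalent to a single update on the pooled data, so total successes = posterior α − prior α and total failures = posterior β − prior β.
Total across both batches: 38−9=29 correct bits, 25−13=12 errors.
Subtract the first batch: 29−9=20 correct bits and 12−5=7 errors.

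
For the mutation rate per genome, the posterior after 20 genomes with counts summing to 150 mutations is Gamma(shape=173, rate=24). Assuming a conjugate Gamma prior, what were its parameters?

Gamma–Poisson conjugacy: posterior shape = α + Σxᵢ, posterior rate = β + n.
So α = 173 − 150 = 23 and β = 24 − 20 = 4.

Gamma(shape=23, rate=4)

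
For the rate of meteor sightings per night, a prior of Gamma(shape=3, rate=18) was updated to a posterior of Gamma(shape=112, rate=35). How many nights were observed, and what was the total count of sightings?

A Gamma(α, β) prior (rate parametrization) on a Poisson rate with n observations summing to S gives posterior Gamma(α+S, β+n).
Matching: Σxᵢ = 112 − 3 = 109 and n = 35 − 18 = 17.

n = 17 nights with total 109 sightings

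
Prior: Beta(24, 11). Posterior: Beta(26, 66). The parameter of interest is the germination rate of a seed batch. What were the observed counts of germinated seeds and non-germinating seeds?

2 germinated seeds and 55 non-germinating seeds

Beta is conjugate to the binomial likelihood: posterior = Beta(a+s, b+f).
So s = 26 − 24 = 2 and f = 66 − 11 = 55.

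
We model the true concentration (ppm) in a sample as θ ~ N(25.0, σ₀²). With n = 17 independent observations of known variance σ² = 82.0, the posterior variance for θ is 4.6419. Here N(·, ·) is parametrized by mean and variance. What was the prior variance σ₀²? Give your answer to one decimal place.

Posterior precision equals prior precision plus data precision: 1/σ_n² = 1/σ₀² + n/σ².
So 1/σ₀² = 1/4.6419 − 17/82.0 = 0.215429 − 0.207317 = 0.008112.
Hence σ₀² = 1/0.008112 ≈ 123.3.

σ₀² = 123.3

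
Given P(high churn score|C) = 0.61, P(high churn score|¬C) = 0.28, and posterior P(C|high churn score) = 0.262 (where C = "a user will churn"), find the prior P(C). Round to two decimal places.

In odds form, posterior odds = prior odds × likelihood ratio, so prior odds = posterior odds ÷ LR.
Posterior odds = 0.262/(1−0.262) = 0.3550. LR = 0.61/0.28 = 2.1786.
Prior odds = 0.3550/2.1786 = 0.1629, so P(C) = 0.1629/(1+0.1629) ≈ 0.14.

P(C) = 0.14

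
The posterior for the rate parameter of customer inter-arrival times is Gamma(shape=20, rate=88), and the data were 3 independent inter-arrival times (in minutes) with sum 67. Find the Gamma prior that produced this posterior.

Gamma(shape=17, rate=21)

For an exponential likelihood with a Gamma(α, β) prior on the rate, n observations with total T give posterior Gamma(α+n, β+T).
So α = 20 − 3 = 17 and β = 88 − 67 = 21.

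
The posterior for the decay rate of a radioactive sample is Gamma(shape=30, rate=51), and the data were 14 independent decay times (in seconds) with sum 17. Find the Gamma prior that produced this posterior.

Gamma(shape=16, rate=34)

For an exponential likelihood with a Gamma(α, β) prior on the rate, n observations with total T give posterior Gamma(α+n, β+T).
So α = 30 − 14 = 16 and β = 51 − 17 = 34.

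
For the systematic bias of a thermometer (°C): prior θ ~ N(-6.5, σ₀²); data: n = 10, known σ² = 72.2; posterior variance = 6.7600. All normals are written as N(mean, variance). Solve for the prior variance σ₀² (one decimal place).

σ₀² = 106.1

For the Normal–Normal model with known σ², precisions add: τ_n = τ₀ + n/σ².
So 1/σ₀² = 1/6.7600 − 10/72.2 = 0.147929 − 0.138504 = 0.009425.
Hence σ₀² = 1/0.009425 ≈ 106.1.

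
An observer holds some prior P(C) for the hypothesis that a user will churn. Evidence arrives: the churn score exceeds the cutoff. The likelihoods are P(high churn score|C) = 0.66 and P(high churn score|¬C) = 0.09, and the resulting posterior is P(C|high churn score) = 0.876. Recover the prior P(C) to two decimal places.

P(C) = 0.49

Bayes' rule in odds form gives O(C|E) = O(C)·[P(E|C)/P(E|¬C)], hence O(C) = O(C|E)/LR.
Posterior odds = 0.876/(1−0.876) = 7.0645. LR = 0.66/0.09 = 7.3333.
Prior odds = 7.0645/7.3333 = 0.9633, so P(C) = 0.9633/(1+0.9633) ≈ 0.49.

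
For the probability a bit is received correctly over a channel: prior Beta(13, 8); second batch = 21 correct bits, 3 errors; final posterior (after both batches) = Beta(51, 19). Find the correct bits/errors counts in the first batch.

17 correct bits and 8 errors

Because Beta–binomial updating is additive in the counts, the combined data contributed (α_post−α_prior, β_post−β_prior) successes and failures.
Total across both batches: 51−13=38 correct bits, 19−8=11 errors.
Subtract the second batch: 38−21=17 correct bits and 11−3=8 errors.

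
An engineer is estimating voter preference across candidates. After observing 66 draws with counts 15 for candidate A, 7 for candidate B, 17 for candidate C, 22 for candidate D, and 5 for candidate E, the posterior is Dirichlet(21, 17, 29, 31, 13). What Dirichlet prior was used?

For a Dirichlet(α) prior with multinomial counts c, the posterior is Dirichlet(α + c) componentwise.
Subtract each count from the matching posterior parameter: 21−15=6, 17−7=10, 29−17=12, 31−22=9, 13−5=8.

Dirichlet(6, 10, 12, 9, 8)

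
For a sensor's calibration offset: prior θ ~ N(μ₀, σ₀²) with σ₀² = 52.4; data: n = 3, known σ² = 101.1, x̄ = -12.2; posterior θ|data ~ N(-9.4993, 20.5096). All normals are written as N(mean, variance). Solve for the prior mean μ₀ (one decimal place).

With known observation variance, the Normal–Normal posterior has precision τ_n = τ₀ + n/σ² and mean μ_n = (τ₀μ₀ + (n/σ²)x̄)/τ_n.
Here τ₀ = 1/52.4 = 0.019084 and τ_data = 3/101.1 = 0.029674, so τ_n = 0.048758.
Rearranging for μ₀: μ₀ = (μ_n·τ_n − τ_data·x̄)/τ₀ = (-9.4993·0.048758 − 0.029674·-12.2) / 0.019084 = -0.101144/0.019084 ≈ -5.3.

μ₀ = -5.3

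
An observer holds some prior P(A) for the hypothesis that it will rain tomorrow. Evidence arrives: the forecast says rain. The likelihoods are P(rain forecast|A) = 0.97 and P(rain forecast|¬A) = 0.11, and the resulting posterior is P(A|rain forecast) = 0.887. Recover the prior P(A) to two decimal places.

P(A) = 0.47

Bayes' rule in odds form gives O(A|E) = O(A)·[P(E|A)/P(E|¬A)], hence O(A) = O(A|E)/LR.
Posterior odds = 0.887/(1−0.887) = 7.8496. LR = 0.97/0.11 = 8.8182.
Prior odds = 7.8496/8.8182 = 0.8902, so P(A) = 0.8902/(1+0.8902) ≈ 0.47.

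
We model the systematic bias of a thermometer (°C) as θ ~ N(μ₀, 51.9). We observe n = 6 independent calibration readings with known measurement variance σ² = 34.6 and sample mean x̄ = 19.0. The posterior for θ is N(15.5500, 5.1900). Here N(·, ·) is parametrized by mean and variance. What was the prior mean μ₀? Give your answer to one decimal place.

μ₀ = -15.5

With known observation variance, the Normal–Normal posterior has precision τ_n = τ₀ + n/σ² and mean μ_n = (τ₀μ₀ + (n/σ²)x̄)/τ_n.
Here τ₀ = 1/51.9 = 0.019268 and τ_data = 6/34.6 = 0.173410, so τ_n = 0.192678.
Rearranging for μ₀: μ₀ = (μ_n·τ_n − τ_data·x̄)/τ₀ = (15.5500·0.192678 − 0.173410·19.0) / 0.019268 = -0.298647/0.019268 ≈ -15.5.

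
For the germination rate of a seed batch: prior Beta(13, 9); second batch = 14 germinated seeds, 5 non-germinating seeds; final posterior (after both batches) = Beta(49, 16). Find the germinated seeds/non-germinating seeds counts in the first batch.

22 germinated seeds and 2 non-germinating seeds

Sequential conjugate updates are equivalent to a single update on the pooled data, so total successes = posterior α − prior α and total failures = posterior β − prior β.
Total across both batches: 49−13=36 germinated seeds, 16−9=7 non-germinating seeds.
Subtract the second batch: 36−14=22 germinated seeds and 7−5=2 non-germinating seeds.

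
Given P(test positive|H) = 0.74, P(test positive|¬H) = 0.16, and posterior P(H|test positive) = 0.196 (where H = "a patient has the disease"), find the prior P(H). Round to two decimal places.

Bayes' rule in odds form gives O(H|E) = O(H)·[P(E|H)/P(E|¬H)], hence O(H) = O(H|E)/LR.
Posterior odds = 0.196/(1−0.196) = 0.2438. LR = 0.74/0.16 = 4.6250.
Prior odds = 0.2438/4.6250 = 0.0527, so P(H) = 0.0527/(1+0.0527) ≈ 0.05.

P(H) = 0.05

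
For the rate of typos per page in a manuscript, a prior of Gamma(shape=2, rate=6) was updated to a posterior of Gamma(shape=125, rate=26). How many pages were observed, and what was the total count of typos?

n = 20 pages with total 123 typos

Gamma–Poisson conjugacy: posterior shape = α + Σxᵢ, posterior rate = β + n.
Matching: Σxᵢ = 125 − 2 = 123 and n = 26 − 6 = 20.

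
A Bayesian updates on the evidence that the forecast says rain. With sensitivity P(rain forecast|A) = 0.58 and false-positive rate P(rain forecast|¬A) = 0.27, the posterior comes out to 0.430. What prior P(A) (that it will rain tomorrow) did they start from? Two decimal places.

P(A) = 0.26

Bayes' rule in odds form gives O(A|E) = O(A)·[P(E|A)/P(E|¬A)], hence O(A) = O(A|E)/LR.
Posterior odds = 0.430/(1−0.430) = 0.7544. LR = 0.58/0.27 = 2.1481.
Prior odds = 0.7544/2.1481 = 0.3512, so P(A) = 0.3512/(1+0.3512) ≈ 0.26.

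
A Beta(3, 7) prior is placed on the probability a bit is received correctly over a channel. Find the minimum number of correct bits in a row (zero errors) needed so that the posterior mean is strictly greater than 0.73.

k = 16

After k correct bits and 0 errors the posterior is Beta(3+k, 7), with mean (3+k)/(3+7+k).
Set (3+k)/(10+k) > 0.73 and solve: k > (0.73·10 − 3)/(1 − 0.73) = 15.926.
The smallest integer exceeding 15.926 is 16, and checking k=16: (19)/(26) = 0.7308 > 0.73.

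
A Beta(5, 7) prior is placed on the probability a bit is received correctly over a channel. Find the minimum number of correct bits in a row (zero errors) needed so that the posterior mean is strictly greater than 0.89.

k = 52

After k correct bits and 0 errors the posterior is Beta(5+k, 7), with mean (5+k)/(5+7+k).
Set (5+k)/(12+k) > 0.89 and solve: k > (0.89·12 − 5)/(1 − 0.89) = 51.636.
The smallest integer exceeding 51.636 is 52.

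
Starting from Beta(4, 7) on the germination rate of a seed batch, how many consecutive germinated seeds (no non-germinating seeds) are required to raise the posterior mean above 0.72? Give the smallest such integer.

k = 15

After k germinated seeds and 0 non-germinating seeds the posterior is Beta(4+k, 7), with mean (4+k)/(4+7+k).
Set (4+k)/(11+k) > 0.72 and solve: k > (0.72·11 − 4)/(1 − 0.72) = 14.000.
The smallest integer exceeding 14.000 is 15, and checking k=15: (19)/(26) = 0.7308 > 0.72.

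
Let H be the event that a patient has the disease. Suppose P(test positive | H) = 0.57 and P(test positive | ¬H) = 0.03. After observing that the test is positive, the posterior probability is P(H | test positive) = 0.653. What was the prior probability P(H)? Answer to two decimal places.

P(H) = 0.09

In odds form, posterior odds = prior odds × likelihood ratio, so prior odds = posterior odds ÷ LR.
Posterior odds = 0.653/(1−0.653) = 1.8818. LR = 0.57/0.03 = 19.0000.
Prior odds = 1.8818/19.0000 = 0.0990, so P(H) = 0.0990/(1+0.0990) ≈ 0.09.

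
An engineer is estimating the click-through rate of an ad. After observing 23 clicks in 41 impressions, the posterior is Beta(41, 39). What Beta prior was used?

Beta(18, 21)

Under Beta–binomial conjugacy the posterior parameters are (a+s, b+f).
Subtract the data counts: 41−23=18, 39−18=21.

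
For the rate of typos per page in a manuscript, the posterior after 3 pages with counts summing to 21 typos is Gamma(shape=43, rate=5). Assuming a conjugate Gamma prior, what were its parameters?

A Gamma(α, β) prior (rate parametrization) on a Poisson rate with n observations summing to S gives posterior Gamma(α+S, β+n).
So α = 43 − 21 = 22 and β = 5 − 3 = 2.

Gamma(shape=22, rate=2)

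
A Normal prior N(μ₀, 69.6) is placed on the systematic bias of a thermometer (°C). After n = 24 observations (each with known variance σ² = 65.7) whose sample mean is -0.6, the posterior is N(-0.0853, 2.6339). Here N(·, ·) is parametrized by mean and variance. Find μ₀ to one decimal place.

With known observation variance, the Normal–Normal posterior has precision τ_n = τ₀ + n/σ² and mean μ_n = (τ₀μ₀ + (n/σ²)x̄)/τ_n.
Here τ₀ = 1/69.6 = 0.014368 and τ_data = 24/65.7 = 0.365297, so τ_n = 0.379665.
Rearranging for μ₀: μ₀ = (μ_n·τ_n − τ_data·x̄)/τ₀ = (-0.0853·0.379665 − 0.365297·-0.6) / 0.014368 = 0.186793/0.014368 ≈ 13.0.

μ₀ = 13.0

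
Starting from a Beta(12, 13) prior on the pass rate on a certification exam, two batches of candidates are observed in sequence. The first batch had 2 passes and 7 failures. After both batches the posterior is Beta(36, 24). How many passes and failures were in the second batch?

22 passes and 4 failures

Because Beta–binomial updating is additive in the counts, the combined data contributed (α_post−α_prior, β_post−β_prior) successes and failures.
Total across both batches: 36−12=24 passes, 24−13=11 failures.
Subtract the first batch: 24−2=22 passes and 11−7=4 failures.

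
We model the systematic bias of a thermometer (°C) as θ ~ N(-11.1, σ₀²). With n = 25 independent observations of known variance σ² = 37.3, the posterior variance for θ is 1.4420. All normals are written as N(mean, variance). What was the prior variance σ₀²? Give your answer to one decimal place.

Posterior precision equals prior precision plus data precision: 1/σ_n² = 1/σ₀² + n/σ².
So 1/σ₀² = 1/1.4420 − 25/37.3 = 0.693481 − 0.670241 = 0.023240.
Hence σ₀² = 1/0.023240 ≈ 43.0.

σ₀² = 43.0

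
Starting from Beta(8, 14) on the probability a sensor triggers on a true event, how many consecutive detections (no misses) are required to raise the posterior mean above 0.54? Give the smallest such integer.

k = 9

After k detections and 0 misses the posterior is Beta(8+k, 14), with mean (8+k)/(8+14+k).
Set (8+k)/(22+k) > 0.54 and solve: k > (0.54·22 − 8)/(1 − 0.54) = 8.435.
The smallest integer exceeding 8.435 is 9, and checking k=9: (17)/(31) = 0.5484 > 0.54.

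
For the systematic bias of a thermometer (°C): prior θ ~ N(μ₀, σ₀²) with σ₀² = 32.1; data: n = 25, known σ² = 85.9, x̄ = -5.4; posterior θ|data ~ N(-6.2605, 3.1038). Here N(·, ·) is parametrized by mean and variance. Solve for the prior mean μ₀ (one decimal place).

With known observation variance, the Normal–Normal posterior has precision τ_n = τ₀ + n/σ² and mean μ_n = (τ₀μ₀ + (n/σ²)x̄)/τ_n.
Here τ₀ = 1/32.1 = 0.031153 and τ_data = 25/85.9 = 0.291036, so τ_n = 0.322189.
Rearranging for μ₀: μ₀ = (μ_n·τ_n − τ_data·x̄)/τ₀ = (-6.2605·0.322189 − 0.291036·-5.4) / 0.031153 = -0.445470/0.031153 ≈ -14.3.

μ₀ = -14.3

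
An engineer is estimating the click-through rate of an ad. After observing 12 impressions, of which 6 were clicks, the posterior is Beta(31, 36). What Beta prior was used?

Beta(25, 30)

Under Beta–binomial conjugacy the posterior parameters are (a+s, b+f).
Subtract the data counts: 31−6=25, 36−6=30.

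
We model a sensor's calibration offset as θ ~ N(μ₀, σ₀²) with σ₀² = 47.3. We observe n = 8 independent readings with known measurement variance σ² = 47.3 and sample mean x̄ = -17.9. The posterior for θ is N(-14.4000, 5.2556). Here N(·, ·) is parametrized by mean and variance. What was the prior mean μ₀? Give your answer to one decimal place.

With known observation variance, the Normal–Normal posterior has precision τ_n = τ₀ + n/σ² and mean μ_n = (τ₀μ₀ + (n/σ²)x̄)/τ_n.
Here τ₀ = 1/47.3 = 0.021142 and τ_data = 8/47.3 = 0.169133, so τ_n = 0.190275.
Rearranging for μ₀: μ₀ = (μ_n·τ_n − τ_data·x̄)/τ₀ = (-14.4000·0.190275 − 0.169133·-17.9) / 0.021142 = 0.287521/0.021142 ≈ 13.6.

μ₀ = 13.6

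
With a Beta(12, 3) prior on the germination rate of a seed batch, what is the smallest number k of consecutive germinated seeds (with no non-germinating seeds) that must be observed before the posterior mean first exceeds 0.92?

After k germinated seeds and 0 non-germinating seeds the posterior is Beta(12+k, 3), with mean (12+k)/(12+3+k).
Set (12+k)/(15+k) > 0.92 and solve: k > (0.92·15 − 12)/(1 − 0.92) = 22.500.
The smallest integer exceeding 22.500 is 23.

k = 23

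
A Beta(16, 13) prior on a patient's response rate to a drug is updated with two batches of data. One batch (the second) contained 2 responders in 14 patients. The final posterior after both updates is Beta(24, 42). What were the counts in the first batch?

6 responders and 17 non-responders

Because Beta–binomial updating is additive in the counts, the combined data contributed (α_post−α_prior, β_post−β_prior) successes and failures.
Total across both batches: 24−16=8 responders, 42−13=29 non-responders.
Subtract the second batch: 8−2=6 responders and 29−12=17 non-responders.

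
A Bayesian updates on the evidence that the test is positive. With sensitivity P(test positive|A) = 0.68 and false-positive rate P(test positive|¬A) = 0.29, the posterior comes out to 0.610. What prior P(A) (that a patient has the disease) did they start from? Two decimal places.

In odds form, posterior odds = prior odds × likelihood ratio, so prior odds = posterior odds ÷ LR.
Posterior odds = 0.610/(1−0.610) = 1.5641. LR = 0.68/0.29 = 2.3448.
Prior odds = 1.5641/2.3448 = 0.6671, so P(A) = 0.6671/(1+0.6671) ≈ 0.40.

P(A) = 0.40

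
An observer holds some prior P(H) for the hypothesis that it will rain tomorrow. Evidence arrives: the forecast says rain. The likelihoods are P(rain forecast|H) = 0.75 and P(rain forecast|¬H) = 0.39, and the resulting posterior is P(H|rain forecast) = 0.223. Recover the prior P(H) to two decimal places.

Bayes' rule in odds form gives O(H|E) = O(H)·[P(E|H)/P(E|¬H)], hence O(H) = O(H|E)/LR.
Posterior odds = 0.223/(1−0.223) = 0.2870. LR = 0.75/0.39 = 1.9231.
Prior odds = 0.2870/1.9231 = 0.1492, so P(H) = 0.1492/(1+0.1492) ≈ 0.13.

P(H) = 0.13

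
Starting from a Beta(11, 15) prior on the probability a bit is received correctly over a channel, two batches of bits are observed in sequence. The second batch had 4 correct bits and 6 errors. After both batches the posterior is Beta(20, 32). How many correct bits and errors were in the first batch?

Sequential conjugate updates are equivalent to a single update on the pooled data, so total successes = posterior α − prior α and total failures = posterior β − prior β.
Total across both batches: 20−11=9 correct bits, 32−15=17 errors.
Subtract the second batch: 9−4=5 correct bits and 17−6=11 errors.

5 correct bits and 11 errors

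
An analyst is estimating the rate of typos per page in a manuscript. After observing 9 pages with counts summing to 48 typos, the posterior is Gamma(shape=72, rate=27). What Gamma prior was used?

Gamma–Poisson conjugacy: posterior shape = α + Σxᵢ, posterior rate = β + n.
So α = 72 − 48 = 24 and β = 27 − 9 = 18.

Gamma(shape=24, rate=18)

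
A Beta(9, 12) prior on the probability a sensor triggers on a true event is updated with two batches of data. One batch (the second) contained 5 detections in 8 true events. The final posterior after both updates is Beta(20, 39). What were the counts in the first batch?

Because Beta–binomial updating is additive in the counts, the combined data contributed (α_post−α_prior, β_post−β_prior) successes and failures.
Total across both batches: 20−9=11 detections, 39−12=27 misses.
Subtract the second batch: 11−5=6 detections and 27−3=24 misses.

6 detections and 24 misses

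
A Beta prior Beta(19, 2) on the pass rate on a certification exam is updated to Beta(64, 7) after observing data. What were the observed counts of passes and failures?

Beta is conjugate to the binomial likelihood: posterior = Beta(a+s, b+f).
Match parameters: s=64−19=45, f=7−2=5.

45 passes and 5 failures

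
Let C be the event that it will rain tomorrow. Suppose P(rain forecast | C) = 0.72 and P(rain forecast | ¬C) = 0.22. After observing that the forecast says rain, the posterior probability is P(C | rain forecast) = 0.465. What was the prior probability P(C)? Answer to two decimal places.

In odds form, posterior odds = prior odds × likelihood ratio, so prior odds = posterior odds ÷ LR.
Posterior odds = 0.465/(1−0.465) = 0.8692. LR = 0.72/0.22 = 3.2727.
Prior odds = 0.8692/3.2727 = 0.2656, so P(C) = 0.2656/(1+0.2656) ≈ 0.21.

P(C) = 0.21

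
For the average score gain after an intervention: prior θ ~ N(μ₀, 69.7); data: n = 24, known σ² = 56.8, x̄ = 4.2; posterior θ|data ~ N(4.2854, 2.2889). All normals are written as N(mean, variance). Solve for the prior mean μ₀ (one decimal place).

The posterior mean is a precision-weighted average: μ_n = (τ₀μ₀ + τ_data·x̄)/(τ₀+τ_data), with τ₀=1/σ₀² and τ_data=n/σ².
Here τ₀ = 1/69.7 = 0.014347 and τ_data = 24/56.8 = 0.422535, so τ_n = 0.436882.
Rearranging for μ₀: μ₀ = (μ_n·τ_n − τ_data·x̄)/τ₀ = (4.2854·0.436882 − 0.422535·4.2) / 0.014347 = 0.097567/0.014347 ≈ 6.8.

μ₀ = 6.8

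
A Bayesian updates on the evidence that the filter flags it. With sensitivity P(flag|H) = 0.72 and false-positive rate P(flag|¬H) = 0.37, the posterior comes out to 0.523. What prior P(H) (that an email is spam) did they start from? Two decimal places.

P(H) = 0.36

In odds form, posterior odds = prior odds × likelihood ratio, so prior odds = posterior odds ÷ LR.
Posterior odds = 0.523/(1−0.523) = 1.0964. LR = 0.72/0.37 = 1.9459.
Prior odds = 1.0964/1.9459 = 0.5634, so P(H) = 0.5634/(1+0.5634) ≈ 0.36.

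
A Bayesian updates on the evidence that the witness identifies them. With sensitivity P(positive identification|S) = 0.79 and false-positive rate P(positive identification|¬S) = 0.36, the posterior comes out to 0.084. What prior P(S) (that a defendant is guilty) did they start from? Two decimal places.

Bayes' rule in odds form gives O(S|E) = O(S)·[P(E|S)/P(E|¬S)], hence O(S) = O(S|E)/LR.
Posterior odds = 0.084/(1−0.084) = 0.0917. LR = 0.79/0.36 = 2.1944.
Prior odds = 0.0917/2.1944 = 0.0418, so P(S) = 0.0418/(1+0.0418) ≈ 0.04.

P(S) = 0.04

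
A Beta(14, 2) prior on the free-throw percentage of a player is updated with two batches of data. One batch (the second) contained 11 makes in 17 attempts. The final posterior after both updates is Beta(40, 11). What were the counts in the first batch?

15 makes and 3 misses

Because Beta–binomial updating is additive in the counts, the combined data contributed (α_post−α_prior, β_post−β_prior) successes and failures.
Total across both batches: 40−14=26 makes, 11−2=9 misses.
Subtract the second batch: 26−11=15 makes and 9−6=3 misses.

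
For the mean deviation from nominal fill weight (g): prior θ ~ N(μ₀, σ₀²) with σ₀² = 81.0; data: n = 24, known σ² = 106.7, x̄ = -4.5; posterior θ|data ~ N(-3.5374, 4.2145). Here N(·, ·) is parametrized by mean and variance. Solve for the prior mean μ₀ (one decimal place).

The posterior mean is a precision-weighted average: μ_n = (τ₀μ₀ + τ_data·x̄)/(τ₀+τ_data), with τ₀=1/σ₀² and τ_data=n/σ².
Here τ₀ = 1/81.0 = 0.012346 and τ_data = 24/106.7 = 0.224930, so τ_n = 0.237276.
Rearranging for μ₀: μ₀ = (μ_n·τ_n − τ_data·x̄)/τ₀ = (-3.5374·0.237276 − 0.224930·-4.5) / 0.012346 = 0.172845/0.012346 ≈ 14.0.

μ₀ = 14.0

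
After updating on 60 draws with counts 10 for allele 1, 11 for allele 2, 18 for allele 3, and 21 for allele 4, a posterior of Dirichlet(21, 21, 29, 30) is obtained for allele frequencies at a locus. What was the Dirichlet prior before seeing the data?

For a Dirichlet(α) prior with multinomial counts c, the posterior is Dirichlet(α + c) componentwise.
Subtract each count from the matching posterior parameter: 21−10=11, 21−11=10, 29−18=11, 30−21=9.

Dirichlet(11, 10, 11, 9)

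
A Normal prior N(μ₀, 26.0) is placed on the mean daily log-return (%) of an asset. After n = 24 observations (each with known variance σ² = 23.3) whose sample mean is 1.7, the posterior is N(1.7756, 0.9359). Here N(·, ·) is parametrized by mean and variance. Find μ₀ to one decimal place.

μ₀ = 3.8

The posterior mean is a precision-weighted average: μ_n = (τ₀μ₀ + τ_data·x̄)/(τ₀+τ_data), with τ₀=1/σ₀² and τ_data=n/σ².
Here τ₀ = 1/26.0 = 0.038462 and τ_data = 24/23.3 = 1.030043, so τ_n = 1.068505.
Rearranging for μ₀: μ₀ = (μ_n·τ_n − τ_data·x̄)/τ₀ = (1.7756·1.068505 − 1.030043·1.7) / 0.038462 = 0.146164/0.038462 ≈ 3.8.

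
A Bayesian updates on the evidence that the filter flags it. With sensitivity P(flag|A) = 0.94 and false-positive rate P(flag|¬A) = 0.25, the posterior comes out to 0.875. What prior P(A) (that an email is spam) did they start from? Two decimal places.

In odds form, posterior odds = prior odds × likelihood ratio, so prior odds = posterior odds ÷ LR.
Posterior odds = 0.875/(1−0.875) = 7.0000. LR = 0.94/0.25 = 3.7600.
Prior odds = 7.0000/3.7600 = 1.8617, so P(A) = 1.8617/(1+1.8617) ≈ 0.65.

P(A) = 0.65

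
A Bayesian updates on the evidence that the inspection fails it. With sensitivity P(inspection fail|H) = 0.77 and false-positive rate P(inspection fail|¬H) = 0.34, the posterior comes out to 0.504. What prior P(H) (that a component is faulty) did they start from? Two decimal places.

P(H) = 0.31

In odds form, posterior odds = prior odds × likelihood ratio, so prior odds = posterior odds ÷ LR.
Posterior odds = 0.504/(1−0.504) = 1.0161. LR = 0.77/0.34 = 2.2647.
Prior odds = 1.0161/2.2647 = 0.4487, so P(H) = 0.4487/(1+0.4487) ≈ 0.31.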